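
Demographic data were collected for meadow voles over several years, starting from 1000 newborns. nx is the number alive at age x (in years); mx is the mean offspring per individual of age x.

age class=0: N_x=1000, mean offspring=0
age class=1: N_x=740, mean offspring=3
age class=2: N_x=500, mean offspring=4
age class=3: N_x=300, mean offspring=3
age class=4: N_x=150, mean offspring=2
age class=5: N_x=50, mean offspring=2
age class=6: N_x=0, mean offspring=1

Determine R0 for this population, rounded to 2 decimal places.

lx = nx/n0 = nx/1000: 1, 0.74, 0.5, 0.3, 0.15, 0.05, 0
lx·mx by age: 0, 2.22, 2, 0.9, 0.3, 0.1, 0
R0 = Σ lx·mx = 5.52 → 5.52

5.52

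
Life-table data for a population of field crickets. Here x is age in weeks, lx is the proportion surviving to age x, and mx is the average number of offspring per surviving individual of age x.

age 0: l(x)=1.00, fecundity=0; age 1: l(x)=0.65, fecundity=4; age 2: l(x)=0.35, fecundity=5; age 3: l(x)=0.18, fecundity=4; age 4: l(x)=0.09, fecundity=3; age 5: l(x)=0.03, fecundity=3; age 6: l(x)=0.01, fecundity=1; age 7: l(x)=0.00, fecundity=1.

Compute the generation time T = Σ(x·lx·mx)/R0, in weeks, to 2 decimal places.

1.81

lx·mx: 0, 2.6, 1.75, 0.72, 0.27, 0.09, 0.01, 0 → R0 = 5.44
x·lx·mx: 0, 2.6, 3.5, 2.16, 1.08, 0.45, 0.06, 0 → Σ = 9.85
T = 9.85 / 5.44 = 1.810662… → 1.81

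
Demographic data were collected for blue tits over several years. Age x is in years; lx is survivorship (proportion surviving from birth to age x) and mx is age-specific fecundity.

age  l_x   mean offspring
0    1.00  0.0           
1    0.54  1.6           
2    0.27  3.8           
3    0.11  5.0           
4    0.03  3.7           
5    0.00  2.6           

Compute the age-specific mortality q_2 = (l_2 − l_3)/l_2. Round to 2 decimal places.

0.59

q_2 = (l_2 − l_3) / l_2 = (0.27 − 0.11) / 0.27
     = 0.16 / 0.27 = 0.592593… → 0.59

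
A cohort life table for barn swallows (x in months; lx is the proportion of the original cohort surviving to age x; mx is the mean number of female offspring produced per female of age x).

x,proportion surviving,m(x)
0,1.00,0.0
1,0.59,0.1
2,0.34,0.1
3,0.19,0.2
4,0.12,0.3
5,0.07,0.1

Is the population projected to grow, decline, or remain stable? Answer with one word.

declining

R0 = Σ lx·mx = 0 + 0.059 + 0.034 + 0.038 + 0.036 + 0.007 = 0.174
R0 < 1, so the population is declining.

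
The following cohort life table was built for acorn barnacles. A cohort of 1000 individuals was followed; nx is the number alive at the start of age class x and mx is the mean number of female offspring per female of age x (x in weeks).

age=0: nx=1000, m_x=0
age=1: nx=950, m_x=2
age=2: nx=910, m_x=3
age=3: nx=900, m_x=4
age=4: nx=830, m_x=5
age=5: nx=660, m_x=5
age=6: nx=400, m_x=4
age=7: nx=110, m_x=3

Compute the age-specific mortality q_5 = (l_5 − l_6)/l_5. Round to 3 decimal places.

0.394

lx = nx/n0 = nx/1000: 1, 0.95, 0.91, 0.9, 0.83, 0.66, 0.4, 0.11
q_5 = (l_5 − l_6) / l_5 = (0.66 − 0.4) / 0.66
     = 0.26 / 0.66 = 0.393939… → 0.394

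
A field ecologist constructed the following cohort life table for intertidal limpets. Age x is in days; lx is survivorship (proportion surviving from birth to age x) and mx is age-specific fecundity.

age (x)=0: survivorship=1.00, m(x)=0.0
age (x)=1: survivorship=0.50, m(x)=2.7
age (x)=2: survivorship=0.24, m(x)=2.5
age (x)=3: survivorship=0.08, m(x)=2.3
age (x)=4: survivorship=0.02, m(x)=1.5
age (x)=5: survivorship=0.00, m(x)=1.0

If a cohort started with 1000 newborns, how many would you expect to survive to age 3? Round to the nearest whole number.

80

Expected survivors = N0 · l_3 = 1000 × 0.08 = 80 → 80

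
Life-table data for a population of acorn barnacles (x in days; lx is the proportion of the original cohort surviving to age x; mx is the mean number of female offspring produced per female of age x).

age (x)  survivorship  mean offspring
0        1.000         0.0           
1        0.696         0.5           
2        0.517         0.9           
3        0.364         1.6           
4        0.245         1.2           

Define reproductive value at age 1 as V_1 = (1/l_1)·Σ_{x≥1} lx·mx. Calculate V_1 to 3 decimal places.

lx·mx for x ≥ 1: 0.348, 0.4653, 0.5824, 0.294 → sum = 1.6897
V_1 = 1.6897 / l_1 = 1.6897 / 0.696 = 2.42773… → 2.428

2.428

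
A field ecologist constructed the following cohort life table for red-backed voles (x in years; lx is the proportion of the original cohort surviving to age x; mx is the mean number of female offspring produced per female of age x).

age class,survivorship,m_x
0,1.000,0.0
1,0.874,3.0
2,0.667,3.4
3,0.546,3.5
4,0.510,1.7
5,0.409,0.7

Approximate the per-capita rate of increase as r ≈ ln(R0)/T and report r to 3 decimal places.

0.927

R0 = Σ lx·mx = 0 + 2.622 + 2.2678 + 1.911 + 0.867 + 0.2863 = 7.9541
Σ x·lx·mx = 17.7901; T = 17.7901/7.9541 = 2.23659…
r ≈ ln(R0)/T = ln(7.9541)/2.23659… = 0.92716… → 0.927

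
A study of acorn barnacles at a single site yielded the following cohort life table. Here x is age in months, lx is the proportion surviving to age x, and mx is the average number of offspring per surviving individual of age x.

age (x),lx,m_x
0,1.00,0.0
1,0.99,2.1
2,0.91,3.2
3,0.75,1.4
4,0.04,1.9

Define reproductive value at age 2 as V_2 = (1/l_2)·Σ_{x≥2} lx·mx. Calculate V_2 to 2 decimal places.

lx·mx for x ≥ 2: 2.912, 1.05, 0.076 → sum = 4.038
V_2 = 4.038 / l_2 = 4.038 / 0.91 = 4.437363… → 4.44

4.44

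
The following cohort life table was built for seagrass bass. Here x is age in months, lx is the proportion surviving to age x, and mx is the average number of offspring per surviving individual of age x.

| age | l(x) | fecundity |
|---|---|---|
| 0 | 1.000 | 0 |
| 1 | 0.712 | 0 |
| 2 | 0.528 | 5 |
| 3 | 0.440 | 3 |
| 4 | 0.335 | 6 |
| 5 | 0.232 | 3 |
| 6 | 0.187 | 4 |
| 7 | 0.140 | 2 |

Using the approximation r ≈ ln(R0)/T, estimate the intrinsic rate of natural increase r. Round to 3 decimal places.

0.577

R0 = Σ lx·mx = 0 + 0 + 2.64 + 1.32 + 2.01 + 0.696 + 0.748 + 0.28 = 7.694
Σ x·lx·mx = 27.208; T = 27.208/7.694 = 3.53626…
r ≈ ln(R0)/T = ln(7.694)/3.53626… = 0.577… → 0.577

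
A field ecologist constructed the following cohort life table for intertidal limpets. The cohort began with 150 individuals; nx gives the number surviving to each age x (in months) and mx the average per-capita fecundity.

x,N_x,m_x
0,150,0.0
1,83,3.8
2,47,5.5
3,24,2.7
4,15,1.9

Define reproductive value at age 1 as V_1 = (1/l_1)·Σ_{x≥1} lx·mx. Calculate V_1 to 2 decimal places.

8.04

lx = nx/n0 = nx/150: 1, 0.55333…, 0.31333…, 0.16, 0.1
lx·mx for x ≥ 1: 2.102667…, 1.723333…, 0.432, 0.19 → sum = 4.448…
V_1 = 4.448… / l_1 = 4.448… / 0.553333… = 8.038554… → 8.04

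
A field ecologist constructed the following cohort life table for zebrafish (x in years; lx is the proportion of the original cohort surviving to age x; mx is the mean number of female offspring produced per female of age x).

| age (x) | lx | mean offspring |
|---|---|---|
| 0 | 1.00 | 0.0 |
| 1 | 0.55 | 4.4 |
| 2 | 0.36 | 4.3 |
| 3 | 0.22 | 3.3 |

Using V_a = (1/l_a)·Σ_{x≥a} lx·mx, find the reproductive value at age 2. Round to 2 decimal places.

6.32

lx·mx for x ≥ 2: 1.548, 0.726 → sum = 2.274
V_2 = 2.274 / l_2 = 2.274 / 0.36 = 6.316667… → 6.32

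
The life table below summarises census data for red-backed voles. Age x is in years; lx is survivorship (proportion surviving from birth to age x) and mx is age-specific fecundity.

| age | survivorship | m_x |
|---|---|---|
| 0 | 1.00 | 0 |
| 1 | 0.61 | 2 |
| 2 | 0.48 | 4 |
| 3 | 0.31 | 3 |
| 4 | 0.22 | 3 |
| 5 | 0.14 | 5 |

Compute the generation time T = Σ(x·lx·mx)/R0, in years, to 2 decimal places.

2.58

lx·mx: 0, 1.22, 1.92, 0.93, 0.66, 0.7 → R0 = 5.43
x·lx·mx: 0, 1.22, 3.84, 2.79, 2.64, 3.5 → Σ = 13.99
T = 13.99 / 5.43 = 2.576427… → 2.58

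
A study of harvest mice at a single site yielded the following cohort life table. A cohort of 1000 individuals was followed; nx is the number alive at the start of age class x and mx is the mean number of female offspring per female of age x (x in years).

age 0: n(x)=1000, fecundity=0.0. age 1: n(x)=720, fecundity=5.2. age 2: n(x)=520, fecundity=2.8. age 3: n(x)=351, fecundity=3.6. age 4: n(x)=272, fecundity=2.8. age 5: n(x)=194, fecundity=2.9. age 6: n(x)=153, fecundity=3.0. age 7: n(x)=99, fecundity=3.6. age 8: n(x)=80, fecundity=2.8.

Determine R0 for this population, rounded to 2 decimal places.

lx = nx/n0 = nx/1000: 1, 0.72, 0.52, 0.351, 0.272, 0.194, 0.153, 0.099, 0.08
lx·mx by age: 0, 3.744, 1.456, 1.2636, 0.7616, 0.5626, 0.459, 0.3564, 0.224
R0 = Σ lx·mx = 8.8272 → 8.83

8.83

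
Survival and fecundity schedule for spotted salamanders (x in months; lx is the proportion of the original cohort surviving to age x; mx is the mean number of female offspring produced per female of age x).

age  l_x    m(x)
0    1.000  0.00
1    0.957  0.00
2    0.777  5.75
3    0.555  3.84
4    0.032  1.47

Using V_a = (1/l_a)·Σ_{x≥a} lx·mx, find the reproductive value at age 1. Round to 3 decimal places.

lx·mx for x ≥ 1: 0, 4.46775, 2.1312, 0.04704 → sum = 6.64599
V_1 = 6.64599 / l_1 = 6.64599 / 0.957 = 6.944608… → 6.945

6.945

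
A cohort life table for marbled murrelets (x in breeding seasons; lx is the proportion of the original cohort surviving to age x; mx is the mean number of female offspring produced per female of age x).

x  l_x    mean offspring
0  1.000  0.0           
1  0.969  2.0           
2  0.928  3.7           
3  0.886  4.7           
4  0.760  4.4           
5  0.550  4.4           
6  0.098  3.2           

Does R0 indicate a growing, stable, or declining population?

R0 = Σ lx·mx = 0 + 1.938 + 3.4336 + 4.1642 + 3.344 + 2.42 + 0.3136 = 15.6134
R0 > 1, so the population is growing.

growing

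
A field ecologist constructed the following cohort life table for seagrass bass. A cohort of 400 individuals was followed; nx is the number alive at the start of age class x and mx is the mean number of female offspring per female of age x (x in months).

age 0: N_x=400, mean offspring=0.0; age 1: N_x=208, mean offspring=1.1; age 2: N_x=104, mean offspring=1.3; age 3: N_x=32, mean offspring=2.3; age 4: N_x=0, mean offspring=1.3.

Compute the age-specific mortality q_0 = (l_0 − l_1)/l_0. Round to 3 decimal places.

0.480

lx = nx/n0 = nx/400: 1, 0.52, 0.26, 0.08, 0
q_0 = (l_0 − l_1) / l_0 = (1 − 0.52) / 1
     = 0.48 / 1 = 0.48 → 0.480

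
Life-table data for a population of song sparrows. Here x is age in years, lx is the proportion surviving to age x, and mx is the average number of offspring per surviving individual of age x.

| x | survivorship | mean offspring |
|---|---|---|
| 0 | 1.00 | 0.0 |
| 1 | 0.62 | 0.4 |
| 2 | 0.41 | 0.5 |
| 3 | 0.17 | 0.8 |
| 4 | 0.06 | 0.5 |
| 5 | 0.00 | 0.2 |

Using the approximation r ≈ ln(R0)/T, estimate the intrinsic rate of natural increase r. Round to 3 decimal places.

-0.250

R0 = Σ lx·mx = 0 + 0.248 + 0.205 + 0.136 + 0.03 + 0 = 0.619
Σ x·lx·mx = 1.186; T = 1.186/0.619 = 1.91599…
r ≈ ln(R0)/T = ln(0.619)/1.91599… = -0.25034… → -0.250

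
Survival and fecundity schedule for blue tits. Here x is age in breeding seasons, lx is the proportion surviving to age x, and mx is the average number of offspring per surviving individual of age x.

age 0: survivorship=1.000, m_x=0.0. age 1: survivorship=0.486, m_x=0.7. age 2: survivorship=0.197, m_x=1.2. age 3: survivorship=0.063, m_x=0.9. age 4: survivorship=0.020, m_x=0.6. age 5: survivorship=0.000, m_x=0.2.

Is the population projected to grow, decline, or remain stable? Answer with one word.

R0 = Σ lx·mx = 0 + 0.3402 + 0.2364 + 0.0567 + 0.012 + 0 = 0.6453
R0 < 1, so the population is declining.

declining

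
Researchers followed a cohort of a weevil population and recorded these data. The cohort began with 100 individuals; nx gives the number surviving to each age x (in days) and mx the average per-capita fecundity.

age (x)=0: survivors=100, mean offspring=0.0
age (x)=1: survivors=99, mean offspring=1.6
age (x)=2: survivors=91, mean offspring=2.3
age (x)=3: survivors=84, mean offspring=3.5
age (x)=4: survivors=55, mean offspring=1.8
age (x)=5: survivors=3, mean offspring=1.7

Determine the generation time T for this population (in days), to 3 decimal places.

2.456

lx = nx/n0 = nx/100: 1, 0.99, 0.91, 0.84, 0.55, 0.03
lx·mx: 0, 1.584, 2.093, 2.94, 0.99, 0.051 → R0 = 7.658
x·lx·mx: 0, 1.584, 4.186, 8.82, 3.96, 0.255 → Σ = 18.805
T = 18.805 / 7.658 = 2.455602… → 2.456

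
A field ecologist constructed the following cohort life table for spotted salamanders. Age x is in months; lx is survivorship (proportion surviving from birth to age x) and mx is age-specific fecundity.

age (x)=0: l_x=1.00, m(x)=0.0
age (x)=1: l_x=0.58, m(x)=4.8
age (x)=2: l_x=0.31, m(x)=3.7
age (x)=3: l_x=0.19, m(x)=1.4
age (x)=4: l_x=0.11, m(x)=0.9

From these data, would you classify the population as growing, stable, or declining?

growing

R0 = Σ lx·mx = 0 + 2.784 + 1.147 + 0.266 + 0.099 = 4.296
R0 > 1, so the population is growing.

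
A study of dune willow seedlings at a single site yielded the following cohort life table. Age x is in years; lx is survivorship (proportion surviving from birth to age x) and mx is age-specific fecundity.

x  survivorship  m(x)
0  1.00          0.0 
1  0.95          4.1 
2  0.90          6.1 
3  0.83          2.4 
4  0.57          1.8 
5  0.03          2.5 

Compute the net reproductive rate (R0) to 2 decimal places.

lx·mx by age: 0, 3.895, 5.49, 1.992, 1.026, 0.075
R0 = Σ lx·mx = 12.478 → 12.48

12.48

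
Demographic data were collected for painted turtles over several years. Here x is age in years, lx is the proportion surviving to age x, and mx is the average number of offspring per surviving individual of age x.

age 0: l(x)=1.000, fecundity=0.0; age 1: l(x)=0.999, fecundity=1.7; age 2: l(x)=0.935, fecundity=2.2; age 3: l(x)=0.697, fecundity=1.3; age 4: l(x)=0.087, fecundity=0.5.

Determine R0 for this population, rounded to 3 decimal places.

lx·mx by age: 0, 1.6983, 2.057, 0.9061, 0.0435
R0 = Σ lx·mx = 4.7049 → 4.705

4.705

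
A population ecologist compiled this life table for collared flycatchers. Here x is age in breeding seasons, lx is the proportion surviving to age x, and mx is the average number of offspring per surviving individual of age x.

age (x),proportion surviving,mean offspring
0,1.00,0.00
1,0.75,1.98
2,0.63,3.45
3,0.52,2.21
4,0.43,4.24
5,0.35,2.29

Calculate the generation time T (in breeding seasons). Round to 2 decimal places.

lx·mx: 0, 1.485, 2.1735, 1.1492, 1.8232, 0.8015 → R0 = 7.4324
x·lx·mx: 0, 1.485, 4.347, 3.4476, 7.2928, 4.0075 → Σ = 20.5799
T = 20.5799 / 7.4324 = 2.768944… → 2.77

2.77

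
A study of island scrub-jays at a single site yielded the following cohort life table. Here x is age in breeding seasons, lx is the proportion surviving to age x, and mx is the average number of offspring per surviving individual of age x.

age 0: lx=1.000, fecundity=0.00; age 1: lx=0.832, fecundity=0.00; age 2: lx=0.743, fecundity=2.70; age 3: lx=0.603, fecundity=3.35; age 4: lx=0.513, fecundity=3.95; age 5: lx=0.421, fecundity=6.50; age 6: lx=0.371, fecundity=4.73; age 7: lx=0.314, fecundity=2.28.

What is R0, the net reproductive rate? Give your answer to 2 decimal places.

11.26

lx·mx by age: 0, 0, 2.0061, 2.02005, 2.02635, 2.7365, 1.75483, 0.71592
R0 = Σ lx·mx = 11.25975 → 11.26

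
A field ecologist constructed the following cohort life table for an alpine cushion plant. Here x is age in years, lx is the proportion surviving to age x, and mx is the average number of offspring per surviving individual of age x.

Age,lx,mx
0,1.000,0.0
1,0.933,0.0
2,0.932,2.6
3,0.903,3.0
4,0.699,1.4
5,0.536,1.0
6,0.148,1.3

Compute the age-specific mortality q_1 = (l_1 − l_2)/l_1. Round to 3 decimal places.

0.001

q_1 = (l_1 − l_2) / l_1 = (0.933 − 0.932) / 0.933
     = 0.001 / 0.933 = 0.001072… → 0.001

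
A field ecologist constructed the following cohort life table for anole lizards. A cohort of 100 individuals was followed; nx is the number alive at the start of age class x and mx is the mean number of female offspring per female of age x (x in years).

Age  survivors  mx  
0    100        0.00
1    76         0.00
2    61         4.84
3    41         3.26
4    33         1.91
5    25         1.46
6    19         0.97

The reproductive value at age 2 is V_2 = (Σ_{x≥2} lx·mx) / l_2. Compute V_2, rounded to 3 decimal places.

lx = nx/n0 = nx/100: 1, 0.76, 0.61, 0.41, 0.33, 0.25, 0.19
lx·mx for x ≥ 2: 2.9524, 1.3366, 0.6303, 0.365, 0.1843 → sum = 5.4686
V_2 = 5.4686 / l_2 = 5.4686 / 0.61 = 8.964918… → 8.965

8.965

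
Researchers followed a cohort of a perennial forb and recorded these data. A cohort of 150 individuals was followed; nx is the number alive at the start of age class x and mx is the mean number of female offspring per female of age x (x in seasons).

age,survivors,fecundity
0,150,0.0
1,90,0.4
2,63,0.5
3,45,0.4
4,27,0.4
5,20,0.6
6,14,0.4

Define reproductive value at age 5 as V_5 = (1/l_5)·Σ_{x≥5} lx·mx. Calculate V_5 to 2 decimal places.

lx = nx/n0 = nx/150: 1, 0.6, 0.42, 0.3, 0.18, 0.13333…, 0.09333…
lx·mx for x ≥ 5: 0.08…, 0.037333… → sum = 0.117333…
V_5 = 0.117333… / l_5 = 0.117333… / 0.133333… = 0.88… → 0.88

0.88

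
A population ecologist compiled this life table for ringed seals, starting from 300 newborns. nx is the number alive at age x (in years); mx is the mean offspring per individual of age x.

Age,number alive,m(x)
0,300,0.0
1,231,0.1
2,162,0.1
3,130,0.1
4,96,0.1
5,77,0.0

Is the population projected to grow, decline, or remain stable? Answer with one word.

declining

lx = nx/n0 = nx/300: 1, 0.77, 0.54, 0.43333…, 0.32, 0.25667…
R0 = Σ lx·mx = 0 + 0.077 + 0.054 + 0.043333… + 0.032 + 0 = 0.206333…
R0 < 1, so the population is declining.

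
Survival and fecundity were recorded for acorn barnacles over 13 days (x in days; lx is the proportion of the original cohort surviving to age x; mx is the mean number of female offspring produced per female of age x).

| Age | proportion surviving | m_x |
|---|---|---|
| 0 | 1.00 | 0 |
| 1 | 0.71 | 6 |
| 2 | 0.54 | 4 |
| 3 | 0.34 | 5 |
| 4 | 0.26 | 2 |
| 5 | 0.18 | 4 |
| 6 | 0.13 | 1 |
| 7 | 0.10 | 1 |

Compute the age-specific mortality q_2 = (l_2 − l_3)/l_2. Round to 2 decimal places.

q_2 = (l_2 − l_3) / l_2 = (0.54 − 0.34) / 0.54
     = 0.2 / 0.54 = 0.37037… → 0.37

0.37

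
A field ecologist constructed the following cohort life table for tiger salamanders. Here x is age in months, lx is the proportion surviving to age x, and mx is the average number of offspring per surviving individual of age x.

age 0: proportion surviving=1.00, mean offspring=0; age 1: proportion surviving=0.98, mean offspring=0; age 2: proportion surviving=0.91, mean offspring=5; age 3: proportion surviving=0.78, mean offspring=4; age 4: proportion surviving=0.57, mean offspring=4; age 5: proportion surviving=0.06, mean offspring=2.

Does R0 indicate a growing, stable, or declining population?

growing

R0 = Σ lx·mx = 0 + 0 + 4.55 + 3.12 + 2.28 + 0.12 = 10.07
R0 > 1, so the population is growing.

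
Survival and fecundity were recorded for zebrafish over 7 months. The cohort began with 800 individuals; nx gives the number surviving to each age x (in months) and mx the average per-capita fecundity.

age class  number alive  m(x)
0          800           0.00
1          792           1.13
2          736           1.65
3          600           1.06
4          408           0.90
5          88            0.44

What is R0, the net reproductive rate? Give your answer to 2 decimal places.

3.94

lx = nx/n0 = nx/800: 1, 0.99, 0.92, 0.75, 0.51, 0.11
lx·mx by age: 0, 1.1187, 1.518, 0.795, 0.459, 0.0484
R0 = Σ lx·mx = 3.9391 → 3.94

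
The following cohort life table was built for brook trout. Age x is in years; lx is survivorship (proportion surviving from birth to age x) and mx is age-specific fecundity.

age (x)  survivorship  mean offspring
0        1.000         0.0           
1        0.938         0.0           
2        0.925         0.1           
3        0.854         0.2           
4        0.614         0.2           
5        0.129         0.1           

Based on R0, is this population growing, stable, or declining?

declining

R0 = Σ lx·mx = 0 + 0 + 0.0925 + 0.1708 + 0.1228 + 0.0129 = 0.399
R0 < 1, so the population is declining.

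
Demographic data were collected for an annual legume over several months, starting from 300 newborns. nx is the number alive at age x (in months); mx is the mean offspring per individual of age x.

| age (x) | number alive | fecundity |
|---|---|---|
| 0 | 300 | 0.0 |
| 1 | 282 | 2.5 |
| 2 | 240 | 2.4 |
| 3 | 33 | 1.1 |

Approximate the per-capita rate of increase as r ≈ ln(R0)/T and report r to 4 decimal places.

lx = nx/n0 = nx/300: 1, 0.94, 0.8, 0.11
R0 = Σ lx·mx = 0 + 2.35 + 1.92 + 0.121 = 4.391
Σ x·lx·mx = 6.553; T = 6.553/4.391 = 1.49237…
r ≈ ln(R0)/T = ln(4.391)/1.49237… = 0.991414… → 0.9914

0.9914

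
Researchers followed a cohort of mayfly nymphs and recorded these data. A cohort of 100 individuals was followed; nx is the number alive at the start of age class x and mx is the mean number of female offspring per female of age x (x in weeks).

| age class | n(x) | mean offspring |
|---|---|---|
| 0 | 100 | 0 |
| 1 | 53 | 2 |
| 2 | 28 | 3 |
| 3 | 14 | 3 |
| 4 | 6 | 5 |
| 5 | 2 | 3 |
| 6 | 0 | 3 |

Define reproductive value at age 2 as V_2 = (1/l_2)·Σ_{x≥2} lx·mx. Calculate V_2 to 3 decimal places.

5.786

lx = nx/n0 = nx/100: 1, 0.53, 0.28, 0.14, 0.06, 0.02, 0
lx·mx for x ≥ 2: 0.84, 0.42, 0.3, 0.06, 0 → sum = 1.62
V_2 = 1.62 / l_2 = 1.62 / 0.28 = 5.785714… → 5.786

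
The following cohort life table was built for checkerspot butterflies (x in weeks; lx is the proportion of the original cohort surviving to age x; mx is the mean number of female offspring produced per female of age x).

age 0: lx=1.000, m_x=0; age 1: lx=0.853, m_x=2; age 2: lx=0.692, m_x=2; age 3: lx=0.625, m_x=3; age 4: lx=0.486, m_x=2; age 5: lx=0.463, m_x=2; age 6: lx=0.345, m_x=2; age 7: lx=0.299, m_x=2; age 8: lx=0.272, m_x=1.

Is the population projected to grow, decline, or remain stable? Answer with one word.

growing

R0 = Σ lx·mx = 0 + 1.706 + 1.384 + 1.875 + 0.972 + 0.926 + 0.69 + 0.598 + 0.272 = 8.423
R0 > 1, so the population is growing.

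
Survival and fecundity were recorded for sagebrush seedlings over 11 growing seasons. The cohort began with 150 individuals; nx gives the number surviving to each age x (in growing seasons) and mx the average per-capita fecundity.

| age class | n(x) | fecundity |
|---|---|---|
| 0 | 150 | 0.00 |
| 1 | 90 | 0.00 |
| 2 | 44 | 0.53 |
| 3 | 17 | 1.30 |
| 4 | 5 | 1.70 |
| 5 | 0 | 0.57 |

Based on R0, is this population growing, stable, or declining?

lx = nx/n0 = nx/150: 1, 0.6, 0.29333…, 0.11333…, 0.03333…, 0
R0 = Σ lx·mx = 0 + 0 + 0.155467… + 0.147333… + 0.056667… + 0 = 0.359467…
R0 < 1, so the population is declining.

declining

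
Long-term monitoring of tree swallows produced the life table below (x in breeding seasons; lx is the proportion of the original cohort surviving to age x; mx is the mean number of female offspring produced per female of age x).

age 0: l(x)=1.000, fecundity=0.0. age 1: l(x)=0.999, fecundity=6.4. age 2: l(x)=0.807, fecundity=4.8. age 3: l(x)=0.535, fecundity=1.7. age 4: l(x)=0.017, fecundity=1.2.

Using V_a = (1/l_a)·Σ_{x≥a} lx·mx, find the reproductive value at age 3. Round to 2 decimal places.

1.74

lx·mx for x ≥ 3: 0.9095, 0.0204 → sum = 0.9299
V_3 = 0.9299 / l_3 = 0.9299 / 0.535 = 1.738131… → 1.74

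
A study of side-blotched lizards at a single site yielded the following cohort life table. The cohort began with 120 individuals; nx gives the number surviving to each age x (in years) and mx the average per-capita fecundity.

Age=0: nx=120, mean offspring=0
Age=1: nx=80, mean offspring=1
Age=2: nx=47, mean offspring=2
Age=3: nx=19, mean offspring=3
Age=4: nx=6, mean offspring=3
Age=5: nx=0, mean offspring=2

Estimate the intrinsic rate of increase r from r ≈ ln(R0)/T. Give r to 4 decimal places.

lx = nx/n0 = nx/120: 1, 0.66667…, 0.39167…, 0.15833…, 0.05, 0
R0 = Σ lx·mx = 0 + 0.66667… + 0.78333… + 0.475… + 0.15 + 0 = 2.075…
Σ x·lx·mx = 4.258333…; T = 4.258333…/2.075… = 2.05221…
r ≈ ln(R0)/T = ln(2.075…)/2.05221… = 0.355695… → 0.3557

0.3557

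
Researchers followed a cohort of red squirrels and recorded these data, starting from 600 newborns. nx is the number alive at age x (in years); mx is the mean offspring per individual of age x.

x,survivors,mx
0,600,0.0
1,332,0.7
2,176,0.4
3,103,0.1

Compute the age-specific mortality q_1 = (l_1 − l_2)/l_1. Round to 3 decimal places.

lx = nx/n0 = nx/600: 1, 0.55333…, 0.29333…, 0.17167…
q_1 = (l_1 − l_2) / l_1 = (0.553333… − 0.293333…) / 0.553333…
     = 0.26… / 0.553333… = 0.46988… → 0.470

0.470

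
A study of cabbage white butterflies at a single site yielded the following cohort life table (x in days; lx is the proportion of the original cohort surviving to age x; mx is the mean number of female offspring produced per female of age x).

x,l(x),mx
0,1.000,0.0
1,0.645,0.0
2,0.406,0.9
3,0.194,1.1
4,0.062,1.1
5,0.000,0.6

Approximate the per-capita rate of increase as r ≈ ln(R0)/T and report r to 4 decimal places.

-0.1714

R0 = Σ lx·mx = 0 + 0 + 0.3654 + 0.2134 + 0.0682 + 0 = 0.647
Σ x·lx·mx = 1.6438; T = 1.6438/0.647 = 2.54065…
r ≈ ln(R0)/T = ln(0.647)/2.54065… = -0.171377… → -0.1714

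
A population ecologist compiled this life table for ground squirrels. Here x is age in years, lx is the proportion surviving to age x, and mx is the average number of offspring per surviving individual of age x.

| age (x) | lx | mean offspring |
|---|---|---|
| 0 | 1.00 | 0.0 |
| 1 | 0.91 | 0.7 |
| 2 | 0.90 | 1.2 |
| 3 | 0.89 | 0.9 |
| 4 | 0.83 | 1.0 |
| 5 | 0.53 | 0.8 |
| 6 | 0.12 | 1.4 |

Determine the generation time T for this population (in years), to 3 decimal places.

lx·mx: 0, 0.637, 1.08, 0.801, 0.83, 0.424, 0.168 → R0 = 3.94
x·lx·mx: 0, 0.637, 2.16, 2.403, 3.32, 2.12, 1.008 → Σ = 11.648
T = 11.648 / 3.94 = 2.956345… → 2.956

2.956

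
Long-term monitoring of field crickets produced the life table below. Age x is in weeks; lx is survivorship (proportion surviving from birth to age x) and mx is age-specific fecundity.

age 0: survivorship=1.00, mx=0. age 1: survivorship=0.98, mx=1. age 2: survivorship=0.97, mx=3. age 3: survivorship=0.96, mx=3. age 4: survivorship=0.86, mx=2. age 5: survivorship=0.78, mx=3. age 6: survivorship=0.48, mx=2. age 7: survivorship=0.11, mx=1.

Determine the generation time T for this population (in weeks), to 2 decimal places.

lx·mx: 0, 0.98, 2.91, 2.88, 1.72, 2.34, 0.96, 0.11 → R0 = 11.9
x·lx·mx: 0, 0.98, 5.82, 8.64, 6.88, 11.7, 5.76, 0.77 → Σ = 40.55
T = 40.55 / 11.9 = 3.407563… → 3.41

3.41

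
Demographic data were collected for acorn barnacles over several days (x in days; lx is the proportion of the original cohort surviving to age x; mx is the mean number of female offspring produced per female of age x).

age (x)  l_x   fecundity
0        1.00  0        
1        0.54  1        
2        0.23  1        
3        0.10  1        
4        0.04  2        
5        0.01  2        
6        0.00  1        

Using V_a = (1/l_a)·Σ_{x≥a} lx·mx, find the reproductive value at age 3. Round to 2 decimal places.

lx·mx for x ≥ 3: 0.1, 0.08, 0.02, 0 → sum = 0.2
V_3 = 0.2 / l_3 = 0.2 / 0.1 = 2 → 2.00

2.00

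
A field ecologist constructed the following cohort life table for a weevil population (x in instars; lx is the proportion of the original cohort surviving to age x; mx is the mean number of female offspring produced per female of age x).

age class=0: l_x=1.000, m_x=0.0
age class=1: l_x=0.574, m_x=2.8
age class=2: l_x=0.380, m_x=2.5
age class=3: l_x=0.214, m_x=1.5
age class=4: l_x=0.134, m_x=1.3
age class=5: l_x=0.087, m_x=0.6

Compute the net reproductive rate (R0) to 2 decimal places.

3.10

lx·mx by age: 0, 1.6072, 0.95, 0.321, 0.1742, 0.0522
R0 = Σ lx·mx = 3.1046 → 3.10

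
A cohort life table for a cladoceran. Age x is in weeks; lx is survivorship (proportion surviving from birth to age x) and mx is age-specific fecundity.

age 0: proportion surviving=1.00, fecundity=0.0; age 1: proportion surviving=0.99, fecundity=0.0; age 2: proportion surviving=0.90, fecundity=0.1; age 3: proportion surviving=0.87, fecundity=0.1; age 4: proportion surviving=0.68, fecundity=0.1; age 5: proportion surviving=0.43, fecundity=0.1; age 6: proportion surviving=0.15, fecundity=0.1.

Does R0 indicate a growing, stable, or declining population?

R0 = Σ lx·mx = 0 + 0 + 0.09 + 0.087 + 0.068 + 0.043 + 0.015 = 0.303
R0 < 1, so the population is declining.

declining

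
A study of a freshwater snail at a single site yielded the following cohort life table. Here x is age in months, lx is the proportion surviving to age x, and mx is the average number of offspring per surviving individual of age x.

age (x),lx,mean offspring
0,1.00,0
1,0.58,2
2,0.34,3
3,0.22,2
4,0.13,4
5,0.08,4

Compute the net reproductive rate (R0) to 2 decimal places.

3.46

lx·mx by age: 0, 1.16, 1.02, 0.44, 0.52, 0.32
R0 = Σ lx·mx = 3.46 → 3.46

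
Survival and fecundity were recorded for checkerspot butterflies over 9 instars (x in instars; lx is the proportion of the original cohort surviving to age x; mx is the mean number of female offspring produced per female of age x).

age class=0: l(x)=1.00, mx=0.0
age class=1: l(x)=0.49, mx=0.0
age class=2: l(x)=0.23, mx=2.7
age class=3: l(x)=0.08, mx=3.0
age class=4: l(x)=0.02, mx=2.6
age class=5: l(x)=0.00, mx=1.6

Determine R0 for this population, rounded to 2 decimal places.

lx·mx by age: 0, 0, 0.621, 0.24, 0.052, 0
R0 = Σ lx·mx = 0.913 → 0.91

0.91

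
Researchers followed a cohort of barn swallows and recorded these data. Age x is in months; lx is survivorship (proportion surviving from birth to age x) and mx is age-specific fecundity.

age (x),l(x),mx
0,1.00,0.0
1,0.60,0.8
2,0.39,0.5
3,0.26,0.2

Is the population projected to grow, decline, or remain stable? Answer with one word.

R0 = Σ lx·mx = 0 + 0.48 + 0.195 + 0.052 = 0.727
R0 < 1, so the population is declining.

declining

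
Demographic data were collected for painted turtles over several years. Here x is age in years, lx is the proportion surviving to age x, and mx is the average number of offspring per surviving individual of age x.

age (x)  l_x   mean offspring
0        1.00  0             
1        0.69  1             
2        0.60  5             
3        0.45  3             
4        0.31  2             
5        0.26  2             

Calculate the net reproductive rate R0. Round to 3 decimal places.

6.180

lx·mx by age: 0, 0.69, 3, 1.35, 0.62, 0.52
R0 = Σ lx·mx = 6.18 → 6.180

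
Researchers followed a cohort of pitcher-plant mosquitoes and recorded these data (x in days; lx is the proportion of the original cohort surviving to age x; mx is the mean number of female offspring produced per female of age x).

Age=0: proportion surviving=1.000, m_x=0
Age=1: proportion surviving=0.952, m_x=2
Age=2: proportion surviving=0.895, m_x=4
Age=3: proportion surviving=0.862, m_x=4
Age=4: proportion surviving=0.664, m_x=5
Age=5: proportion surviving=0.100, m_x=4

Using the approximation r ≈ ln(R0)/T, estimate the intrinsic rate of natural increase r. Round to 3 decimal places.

R0 = Σ lx·mx = 0 + 1.904 + 3.58 + 3.448 + 3.32 + 0.4 = 12.652
Σ x·lx·mx = 34.688; T = 34.688/12.652 = 2.7417…
r ≈ ln(R0)/T = ln(12.652)/2.7417… = 0.92564… → 0.926

0.926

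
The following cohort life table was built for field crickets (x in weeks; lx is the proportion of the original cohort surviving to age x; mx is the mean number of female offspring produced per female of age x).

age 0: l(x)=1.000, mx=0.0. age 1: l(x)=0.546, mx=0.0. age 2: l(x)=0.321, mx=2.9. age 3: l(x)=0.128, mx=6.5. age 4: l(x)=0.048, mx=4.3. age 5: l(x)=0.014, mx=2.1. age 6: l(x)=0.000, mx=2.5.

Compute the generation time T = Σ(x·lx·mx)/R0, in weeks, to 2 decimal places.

2.67

lx·mx: 0, 0, 0.9309, 0.832, 0.2064, 0.0294, 0 → R0 = 1.9987
x·lx·mx: 0, 0, 1.8618, 2.496, 0.8256, 0.147, 0 → Σ = 5.3304
T = 5.3304 / 1.9987 = 2.666934… → 2.67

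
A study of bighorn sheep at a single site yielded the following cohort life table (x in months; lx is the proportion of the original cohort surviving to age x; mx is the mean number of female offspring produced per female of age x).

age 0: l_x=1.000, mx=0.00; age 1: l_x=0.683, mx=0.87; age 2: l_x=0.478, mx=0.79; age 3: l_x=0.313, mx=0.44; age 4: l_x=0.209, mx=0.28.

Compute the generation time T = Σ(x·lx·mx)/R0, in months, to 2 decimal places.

lx·mx: 0, 0.59421, 0.37762, 0.13772, 0.05852 → R0 = 1.16807
x·lx·mx: 0, 0.59421, 0.75524, 0.41316, 0.23408 → Σ = 1.99669
T = 1.99669 / 1.16807 = 1.709392… → 1.71

1.71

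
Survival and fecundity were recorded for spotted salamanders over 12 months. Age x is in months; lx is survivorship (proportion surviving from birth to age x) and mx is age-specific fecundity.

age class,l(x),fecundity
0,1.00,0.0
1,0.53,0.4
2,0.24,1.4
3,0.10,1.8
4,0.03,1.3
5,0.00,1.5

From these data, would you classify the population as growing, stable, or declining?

declining

R0 = Σ lx·mx = 0 + 0.212 + 0.336 + 0.18 + 0.039 + 0 = 0.767
R0 < 1, so the population is declining.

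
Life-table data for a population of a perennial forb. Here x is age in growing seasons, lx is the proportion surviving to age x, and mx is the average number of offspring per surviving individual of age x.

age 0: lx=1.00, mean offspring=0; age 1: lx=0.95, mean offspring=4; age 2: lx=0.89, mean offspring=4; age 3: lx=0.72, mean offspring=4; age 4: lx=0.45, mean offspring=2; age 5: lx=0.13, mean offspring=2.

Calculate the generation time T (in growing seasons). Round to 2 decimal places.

2.15

lx·mx: 0, 3.8, 3.56, 2.88, 0.9, 0.26 → R0 = 11.4
x·lx·mx: 0, 3.8, 7.12, 8.64, 3.6, 1.3 → Σ = 24.46
T = 24.46 / 11.4 = 2.145614… → 2.15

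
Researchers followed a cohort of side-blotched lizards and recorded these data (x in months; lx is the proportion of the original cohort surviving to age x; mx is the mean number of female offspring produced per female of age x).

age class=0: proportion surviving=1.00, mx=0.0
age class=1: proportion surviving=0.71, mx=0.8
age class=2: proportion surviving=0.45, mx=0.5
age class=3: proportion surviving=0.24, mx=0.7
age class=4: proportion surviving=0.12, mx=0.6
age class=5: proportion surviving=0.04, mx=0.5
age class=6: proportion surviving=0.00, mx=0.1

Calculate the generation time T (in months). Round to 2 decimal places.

1.81

lx·mx: 0, 0.568, 0.225, 0.168, 0.072, 0.02, 0 → R0 = 1.053
x·lx·mx: 0, 0.568, 0.45, 0.504, 0.288, 0.1, 0 → Σ = 1.91
T = 1.91 / 1.053 = 1.813865… → 1.81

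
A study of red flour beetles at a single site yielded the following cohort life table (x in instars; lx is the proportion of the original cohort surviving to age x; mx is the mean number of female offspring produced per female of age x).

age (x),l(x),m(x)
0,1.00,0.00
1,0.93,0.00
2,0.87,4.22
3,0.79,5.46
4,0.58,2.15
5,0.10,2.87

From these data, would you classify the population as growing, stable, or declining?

growing

R0 = Σ lx·mx = 0 + 0 + 3.6714 + 4.3134 + 1.247 + 0.287 = 9.5188
R0 > 1, so the population is growing.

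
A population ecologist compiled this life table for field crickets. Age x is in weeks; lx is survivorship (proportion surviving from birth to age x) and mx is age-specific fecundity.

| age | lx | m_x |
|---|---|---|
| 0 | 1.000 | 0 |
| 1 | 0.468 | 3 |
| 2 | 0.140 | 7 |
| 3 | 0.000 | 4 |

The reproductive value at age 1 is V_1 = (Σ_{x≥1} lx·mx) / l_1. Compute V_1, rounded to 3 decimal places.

lx·mx for x ≥ 1: 1.404, 0.98, 0 → sum = 2.384
V_1 = 2.384 / l_1 = 2.384 / 0.468 = 5.094017… → 5.094

5.094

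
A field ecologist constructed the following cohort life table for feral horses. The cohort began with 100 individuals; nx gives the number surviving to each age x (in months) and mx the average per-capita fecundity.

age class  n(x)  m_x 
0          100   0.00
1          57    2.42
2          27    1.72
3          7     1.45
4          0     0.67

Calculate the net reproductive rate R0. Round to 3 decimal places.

1.945

lx = nx/n0 = nx/100: 1, 0.57, 0.27, 0.07, 0
lx·mx by age: 0, 1.3794, 0.4644, 0.1015, 0
R0 = Σ lx·mx = 1.9453 → 1.945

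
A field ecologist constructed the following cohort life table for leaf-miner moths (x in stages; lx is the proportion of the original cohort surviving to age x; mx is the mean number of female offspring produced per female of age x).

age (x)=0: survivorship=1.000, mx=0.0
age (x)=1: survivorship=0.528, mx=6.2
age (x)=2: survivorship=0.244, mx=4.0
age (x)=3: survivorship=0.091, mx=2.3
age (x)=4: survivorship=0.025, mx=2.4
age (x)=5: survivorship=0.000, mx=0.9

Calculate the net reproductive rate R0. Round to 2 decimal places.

lx·mx by age: 0, 3.2736, 0.976, 0.2093, 0.06, 0
R0 = Σ lx·mx = 4.5189 → 4.52

4.52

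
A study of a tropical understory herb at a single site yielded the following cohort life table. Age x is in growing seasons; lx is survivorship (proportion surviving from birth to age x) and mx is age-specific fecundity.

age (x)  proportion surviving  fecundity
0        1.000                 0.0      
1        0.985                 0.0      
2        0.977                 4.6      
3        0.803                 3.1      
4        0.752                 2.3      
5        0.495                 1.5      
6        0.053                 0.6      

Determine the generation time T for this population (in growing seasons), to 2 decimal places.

lx·mx: 0, 0, 4.4942, 2.4893, 1.7296, 0.7425, 0.0318 → R0 = 9.4874
x·lx·mx: 0, 0, 8.9884, 7.4679, 6.9184, 3.7125, 0.1908 → Σ = 27.278
T = 27.278 / 9.4874 = 2.875182… → 2.88

2.88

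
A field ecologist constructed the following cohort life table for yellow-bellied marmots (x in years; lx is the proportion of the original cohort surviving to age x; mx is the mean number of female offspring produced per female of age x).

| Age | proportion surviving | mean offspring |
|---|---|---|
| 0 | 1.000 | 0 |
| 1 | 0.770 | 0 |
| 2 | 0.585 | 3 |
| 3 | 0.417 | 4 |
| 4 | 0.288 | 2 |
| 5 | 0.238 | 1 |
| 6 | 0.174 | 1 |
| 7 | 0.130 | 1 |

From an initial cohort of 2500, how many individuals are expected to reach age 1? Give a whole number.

Expected survivors = N0 · l_1 = 2500 × 0.770 = 1925 → 1925

1925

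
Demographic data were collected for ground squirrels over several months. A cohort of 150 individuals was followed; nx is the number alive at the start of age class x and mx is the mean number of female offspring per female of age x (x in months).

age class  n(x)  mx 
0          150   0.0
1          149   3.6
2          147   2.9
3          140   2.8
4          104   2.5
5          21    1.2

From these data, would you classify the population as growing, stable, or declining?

lx = nx/n0 = nx/150: 1, 0.99333…, 0.98, 0.93333…, 0.69333…, 0.14
R0 = Σ lx·mx = 0 + 3.576… + 2.842 + 2.613333… + 1.733333… + 0.168 = 10.932667…
R0 > 1, so the population is growing.

growing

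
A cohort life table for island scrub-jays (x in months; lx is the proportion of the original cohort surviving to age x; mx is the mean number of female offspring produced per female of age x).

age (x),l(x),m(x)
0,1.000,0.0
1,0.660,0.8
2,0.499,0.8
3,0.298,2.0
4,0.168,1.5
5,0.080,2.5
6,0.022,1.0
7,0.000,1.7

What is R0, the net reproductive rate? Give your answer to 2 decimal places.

lx·mx by age: 0, 0.528, 0.3992, 0.596, 0.252, 0.2, 0.022, 0
R0 = Σ lx·mx = 1.9972 → 2.00

2.00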